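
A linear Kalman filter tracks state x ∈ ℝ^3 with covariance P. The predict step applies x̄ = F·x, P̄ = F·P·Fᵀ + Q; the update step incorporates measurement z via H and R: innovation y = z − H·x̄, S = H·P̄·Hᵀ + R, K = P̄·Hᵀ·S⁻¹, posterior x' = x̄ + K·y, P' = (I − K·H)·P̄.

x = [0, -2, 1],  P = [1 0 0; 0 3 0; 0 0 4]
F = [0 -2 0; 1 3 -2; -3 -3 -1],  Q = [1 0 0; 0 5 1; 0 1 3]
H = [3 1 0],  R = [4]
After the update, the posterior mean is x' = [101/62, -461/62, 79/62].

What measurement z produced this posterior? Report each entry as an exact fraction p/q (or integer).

z = [-3]

x̄ = F·x = [4, -8, 5]
P̄ = F·P·Fᵀ + Q = [13 -18 18; -18 49 -21; 18 -21 43]
S = H·P̄·Hᵀ + R = [62]
K = P̄·Hᵀ·S⁻¹ = [21/62; -5/62; 33/62]
x' − x̄ = [-147/62, 35/62, -231/62] = K·y
y = (KᵀK)⁻¹·Kᵀ·(x' − x̄) = [-7]
z = y + H·x̄ = [-7] + [4] = [-3]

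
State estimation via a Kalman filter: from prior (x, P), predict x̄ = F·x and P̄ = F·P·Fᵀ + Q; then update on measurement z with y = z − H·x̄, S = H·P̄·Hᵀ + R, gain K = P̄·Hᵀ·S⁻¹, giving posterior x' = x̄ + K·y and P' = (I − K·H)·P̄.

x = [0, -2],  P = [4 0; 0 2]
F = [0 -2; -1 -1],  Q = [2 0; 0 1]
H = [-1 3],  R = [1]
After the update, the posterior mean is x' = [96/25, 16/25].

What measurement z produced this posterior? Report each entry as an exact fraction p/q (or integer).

z = [-2]

x̄ = F·x = [4, 2]
P̄ = F·P·Fᵀ + Q = [10 4; 4 7]
S = H·P̄·Hᵀ + R = [50]
K = P̄·Hᵀ·S⁻¹ = [1/25; 17/50]
x' − x̄ = [-4/25, -34/25] = K·y
y = (KᵀK)⁻¹·Kᵀ·(x' − x̄) = [-4]
z = y + H·x̄ = [-4] + [2] = [-2]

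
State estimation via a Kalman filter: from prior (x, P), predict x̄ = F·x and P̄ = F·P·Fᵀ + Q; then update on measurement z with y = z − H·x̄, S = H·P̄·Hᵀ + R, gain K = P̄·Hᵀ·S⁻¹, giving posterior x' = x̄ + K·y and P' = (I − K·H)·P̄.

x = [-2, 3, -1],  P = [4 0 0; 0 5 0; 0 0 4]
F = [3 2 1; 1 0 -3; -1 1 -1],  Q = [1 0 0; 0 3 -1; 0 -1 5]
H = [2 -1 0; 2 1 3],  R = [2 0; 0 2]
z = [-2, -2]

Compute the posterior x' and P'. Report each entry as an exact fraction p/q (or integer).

x' = [-43117/14419, -56494/14419, 38500/14419]
P' = [59867/14419 109338/14419 -75168/14419; 109338/14419 1585370/100933 -1022242/100933; -75168/14419 -1022242/100933 702796/100933]

x̄ = F·x = [-1, 1, 6]
P̄ = F·P·Fᵀ + Q = [61 0 -6; 0 43 7; -6 7 18]
y = z − H·x̄ = [1, -19]
S = H·P̄·Hᵀ + R = [289 144; 144 421]
K = P̄·Hᵀ·S⁻¹ = [5198/14419 1784/14419; -27319/100933 24688/100933; -15055/100933 16897/100933]
x' = x̄ + K·y = [-43117/14419, -56494/14419, 38500/14419]
P' = (I − K·H)·P̄ = [59867/14419 109338/14419 -75168/14419; 109338/14419 1585370/100933 -1022242/100933; -75168/14419 -1022242/100933 702796/100933]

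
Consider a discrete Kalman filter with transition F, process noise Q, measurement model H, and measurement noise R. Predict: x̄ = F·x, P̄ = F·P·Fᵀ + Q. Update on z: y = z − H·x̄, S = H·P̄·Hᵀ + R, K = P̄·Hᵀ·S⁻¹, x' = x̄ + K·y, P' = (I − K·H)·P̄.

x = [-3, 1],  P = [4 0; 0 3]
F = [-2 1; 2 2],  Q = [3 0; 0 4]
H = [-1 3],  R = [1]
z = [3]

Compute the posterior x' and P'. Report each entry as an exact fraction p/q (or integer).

x' = [1453/371, 16/7]
P' = [5458/371 34/7; 34/7 12/7]

x̄ = F·x = [7, -4]
P̄ = F·P·Fᵀ + Q = [22 -10; -10 32]
y = z − H·x̄ = [22]
S = H·P̄·Hᵀ + R = [371]
K = P̄·Hᵀ·S⁻¹ = [-52/371; 2/7]
x' = x̄ + K·y = [1453/371, 16/7]
P' = (I − K·H)·P̄ = [5458/371 34/7; 34/7 12/7]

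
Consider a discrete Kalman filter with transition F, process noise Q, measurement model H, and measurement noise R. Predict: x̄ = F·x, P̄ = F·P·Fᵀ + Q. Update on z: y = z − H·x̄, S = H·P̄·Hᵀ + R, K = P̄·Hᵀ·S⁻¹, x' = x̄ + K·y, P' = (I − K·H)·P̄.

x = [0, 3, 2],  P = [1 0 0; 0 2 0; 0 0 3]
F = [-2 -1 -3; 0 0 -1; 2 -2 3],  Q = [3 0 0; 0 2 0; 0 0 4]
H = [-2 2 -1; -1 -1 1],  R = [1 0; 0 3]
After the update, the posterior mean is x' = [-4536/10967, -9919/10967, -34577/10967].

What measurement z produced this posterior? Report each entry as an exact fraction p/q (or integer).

z = [2, -2]

x̄ = F·x = [-9, -2, 0]
P̄ = F·P·Fᵀ + Q = [36 9 -27; 9 5 -9; -27 -9 43]
S = H·P̄·Hᵀ + R = [64 19; 19 177]
K = P̄·Hᵀ·S⁻¹ = [-3411/10967 -4095/10967; 614/10967 -1491/10967; -2740/10967 5189/10967]
x' − x̄ = [94167/10967, 12015/10967, -34577/10967] = K·y
y = (KᵀK)⁻¹·Kᵀ·(x' − x̄) = [-12, -13]
z = y + H·x̄ = [-12, -13] + [14, 11] = [2, -2]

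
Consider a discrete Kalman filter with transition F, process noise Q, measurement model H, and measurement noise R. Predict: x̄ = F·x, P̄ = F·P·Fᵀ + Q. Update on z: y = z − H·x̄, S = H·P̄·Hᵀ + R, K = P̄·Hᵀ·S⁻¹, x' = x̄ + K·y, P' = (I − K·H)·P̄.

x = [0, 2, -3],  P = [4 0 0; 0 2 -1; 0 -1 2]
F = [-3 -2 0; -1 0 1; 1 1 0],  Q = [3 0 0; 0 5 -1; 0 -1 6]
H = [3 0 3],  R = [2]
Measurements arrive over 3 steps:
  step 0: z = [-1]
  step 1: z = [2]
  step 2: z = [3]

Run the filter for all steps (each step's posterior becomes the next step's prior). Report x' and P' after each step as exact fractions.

step 0: x' = [-103/49, -123/49, 86/49], P' = [2866/245 1198/245 -2804/245; 1198/245 2119/245 -1182/245; -2804/245 -1182/245 2796/245]
step 1: x' = [88077/37142, -489/5306, -62723/37142], P' = [3134993/185710 39341/5306 -3073883/185710; 39341/5306 11433/758 -38571/5306; -3073883/185710 -38571/5306 3053933/185710]
step 2: x' = [352871898/203053103, -63676373/203053103, -151917525/203053103], P' = [3732294030/203053103 1240334173/203053103 -3663078424/203053103; 1240334173/203053103 3659542583/203053103 -1210416249/203053103; -3663078424/203053103 -1210416249/203053103 3638903192/203053103]

step 0: x̄ = F·x = [-4, -3, 2]
step 0: P̄ = F·P·Fᵀ + Q = [47 14 -16; 14 11 -6; -16 -6 12]
step 0: y = z − H·x̄ = [5]
step 0: S = H·P̄·Hᵀ + R = [245]
step 0: K = P̄·Hᵀ·S⁻¹ = [93/245; 24/245; -12/245]
step 0: x' = x̄ + K·y = [-103/49, -123/49, 86/49]
step 0: P' = (I − K·H)·P̄ = [2866/245 1198/245 -2804/245; 1198/245 2119/245 -1182/245; -2804/245 -1182/245 2796/245]
step 1: x̄ = F·x = [555/49, 27/7, -226/49]
step 1: P̄ = F·P·Fᵀ + Q = [49381/245 622/7 -18826/245; 622/7 51 -237/7; -18826/245 -237/7 8851/245]
step 1: y = z − H·x̄ = [-127/7]
step 1: S = H·P̄·Hᵀ + R = [758]
step 1: K = P̄·Hᵀ·S⁻¹ = [2619/5306; 165/758; -855/5306]
step 1: x' = x̄ + K·y = [88077/37142, -489/5306, -62723/37142]
step 1: P' = (I − K·H)·P̄ = [3134993/185710 39341/5306 -3073883/185710; 39341/5306 11433/758 -38571/5306; -3073883/185710 -38571/5306 3053933/185710]
step 2: x̄ = F·x = [-257385/37142, -75400/18571, 42327/18571]
step 2: P̄ = F·P·Fᵀ + Q = [56499627/185710 12040234/92855 -10945912/92855; 12040234/92855 6632621/92855 -4560753/92855; -10945912/92855 -4560753/92855 4902104/92855]
step 2: y = z − H·x̄ = [629619/37142]
step 2: S = H·P̄·Hᵀ + R = [203053103/185710]
step 2: K = P̄·Hᵀ·S⁻¹ = [103823409/203053103; 44876886/203053103; -36262848/203053103]
step 2: x' = x̄ + K·y = [352871898/203053103, -63676373/203053103, -151917525/203053103]
step 2: P' = (I − K·H)·P̄ = [3732294030/203053103 1240334173/203053103 -3663078424/203053103; 1240334173/203053103 3659542583/203053103 -1210416249/203053103; -3663078424/203053103 -1210416249/203053103 3638903192/203053103]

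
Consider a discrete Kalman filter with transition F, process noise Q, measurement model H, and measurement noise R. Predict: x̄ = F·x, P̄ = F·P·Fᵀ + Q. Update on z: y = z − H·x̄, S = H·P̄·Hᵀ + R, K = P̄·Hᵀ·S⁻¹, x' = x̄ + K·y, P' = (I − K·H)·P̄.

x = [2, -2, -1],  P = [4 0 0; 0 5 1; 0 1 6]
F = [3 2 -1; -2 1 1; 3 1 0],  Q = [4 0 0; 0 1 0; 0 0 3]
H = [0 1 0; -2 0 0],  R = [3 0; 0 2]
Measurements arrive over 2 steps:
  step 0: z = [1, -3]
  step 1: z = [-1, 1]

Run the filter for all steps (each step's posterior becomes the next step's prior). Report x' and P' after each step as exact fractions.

step 0: x̄ = F·x = [3, -7, 4]
step 0: P̄ = F·P·Fᵀ + Q = [62 -19 45; -19 30 -18; 45 -18 44]
step 0: y = z − H·x̄ = [8, 3]
step 0: S = H·P̄·Hᵀ + R = [33 38; 38 250]
step 0: K = P̄·Hᵀ·S⁻¹ = [-19/3403 -1685/3403; 3028/3403 57/3403; -540/3403 -1143/3403]
step 0: x' = x̄ + K·y = [122/83, 14/83, 143/83]
step 0: P' = (I − K·H)·P̄ = [1685/3403 -57/3403 1143/3403; -57/3403 9084/3403 -1620/3403; 1143/3403 -1620/3403 37142/3403]
step 1: x̄ = F·x = [251/83, -87/83, 380/83]
step 1: P̄ = F·P·Fᵀ + Q = [101193/3403 -24932/3403 31011/3403; -24932/3403 48785/3403 726/3403; 31011/3403 726/3403 34116/3403]
step 1: y = z − H·x̄ = [4/83, 585/83]
step 1: S = H·P̄·Hᵀ + R = [58994/3403 49864/3403; 49864/3403 411578/3403]
step 1: K = P̄·Hᵀ·S⁻¹ = [-12466/1601103 -785803/1601103; 861613/1067402 12466/533701; 83051/533701 -90487/533701]
step 1: x' = x̄ + K·y = [-697202/1601103, -450797/533701, 1809683/533701]
step 1: P' = (I − K·H)·P̄ = [785803/1601103 -12466/533701 90487/533701; -12466/533701 2584839/1067402 249153/533701; 90487/533701 249153/533701 3683592/533701]

step 0: x' = [122/83, 14/83, 143/83], P' = [1685/3403 -57/3403 1143/3403; -57/3403 9084/3403 -1620/3403; 1143/3403 -1620/3403 37142/3403]
step 1: x' = [-697202/1601103, -450797/533701, 1809683/533701], P' = [785803/1601103 -12466/533701 90487/533701; -12466/533701 2584839/1067402 249153/533701; 90487/533701 249153/533701 3683592/533701]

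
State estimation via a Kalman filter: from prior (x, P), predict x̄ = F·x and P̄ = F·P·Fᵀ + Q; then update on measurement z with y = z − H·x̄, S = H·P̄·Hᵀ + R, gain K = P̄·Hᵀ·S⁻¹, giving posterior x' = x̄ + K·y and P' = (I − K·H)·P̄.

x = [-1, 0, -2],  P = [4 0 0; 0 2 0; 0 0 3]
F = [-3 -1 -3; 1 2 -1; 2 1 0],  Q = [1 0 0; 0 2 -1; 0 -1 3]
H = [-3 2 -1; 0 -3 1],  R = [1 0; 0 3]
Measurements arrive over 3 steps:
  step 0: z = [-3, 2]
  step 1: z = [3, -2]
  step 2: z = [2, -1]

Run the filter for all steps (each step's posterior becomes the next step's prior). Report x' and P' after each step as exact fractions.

step 0: x' = [35045/60239, -27197/60239, 23779/60239], P' = [22838/60239 -9509/60239 -66621/60239; -9509/60239 86927/60239 199617/60239; -66621/60239 199617/60239 590964/60239]
step 1: x' = [-1538793623/2298076869, 1734816686/2298076869, 401208713/766025623], P' = [732514630/2298076869 48436922/2298076869 -442829993/766025623; 48436922/2298076869 1945221622/2298076869 1245161549/766025623; -442829993/766025623 1245161549/766025623 3805014084/766025623]
step 2: x' = [-16966173650346/45303925880101, 7011030315679/45303925880101, -25726497905887/45303925880101], P' = [14422142391449/45303925880101 953296996219/45303925880101 -26158256129487/45303925880101; 953296996219/45303925880101 37716823652148/45303925880101 72264304771215/45303925880101; -26158256129487/45303925880101 72264304771215/45303925880101 221966238053676/45303925880101]

step 0: x̄ = F·x = [9, 1, -2]
step 0: P̄ = F·P·Fᵀ + Q = [66 -7 -26; -7 17 11; -26 11 21]
step 0: y = z − H·x̄ = [20, 7]
step 0: S = H·P̄·Hᵀ + R = [568 -53; -53 111]
step 0: K = P̄·Hᵀ·S⁻¹ = [-20911/60239 -12698/60239; 2764/60239 -20388/60239; 8133/60239 -2629/60239]
step 0: x' = x̄ + K·y = [35045/60239, -27197/60239, 23779/60239]
step 0: P' = (I − K·H)·P̄ = [22838/60239 -9509/60239 -66621/60239; -9509/60239 86927/60239 199617/60239; -66621/60239 199617/60239 590964/60239]
step 1: x̄ = F·x = [-149275/60239, -43128/60239, 727/1021]
step 1: P̄ = F·P·Fᵀ + Q = [5612854/60239 599002/60239 -6365/1021; 599002/60239 378726/60239 769/1021; -6365/1021 769/1021 5440/1021]
step 1: y = z − H·x̄ = [-137959/60239, -292755/60239]
step 1: S = H·P̄·Hᵀ + R = [42789071/60239 4151162/60239; 4151162/60239 3637985/60239]
step 1: K = P̄·Hᵀ·S⁻¹ = [-772180067/2298076869 -491266915/2298076869; 9647831/2298076869 -700060073/2298076869; 13798993/766025623 23176479/766025623]
step 1: x' = x̄ + K·y = [-1538793623/2298076869, 1734816686/2298076869, 401208713/766025623]
step 1: P' = (I − K·H)·P̄ = [732514630/2298076869 48436922/2298076869 -442829993/766025623; 48436922/2298076869 1945221622/2298076869 1245161549/766025623; -442829993/766025623 1245161549/766025623 3805014084/766025623]
step 2: x̄ = F·x = [-66301294/208916079, 727213610/2298076869, -1342770560/2298076869]
step 2: P̄ = F·P·Fᵀ + Q = [10214729111/208916079 830968903/208916079 -892546189/208916079; 830968903/208916079 12433386166/2298076869 2221075556/2298076869; -892546189/208916079 2221075556/2298076869 11963258437/2298076869]
step 2: y = z − H·x̄ = [-129662248/766025623, 1226334521/2298076869]
step 2: S = H·P̄·Hᵀ + R = [299257605355/766025623 12087249327/766025623; 12087249327/766025623 117431511202/2298076869]
step 2: K = P̄·Hᵀ·S⁻¹ = [-15201577052422/45303925880101 -9672715706048/45303925880101; 309451544424/45303925880101 -13628722061743/45303925880101; 1037139877215/45303925880101 1724441246677/45303925880101]
step 2: x' = x̄ + K·y = [-16966173650346/45303925880101, 7011030315679/45303925880101, -25726497905887/45303925880101]
step 2: P' = (I − K·H)·P̄ = [14422142391449/45303925880101 953296996219/45303925880101 -26158256129487/45303925880101; 953296996219/45303925880101 37716823652148/45303925880101 72264304771215/45303925880101; -26158256129487/45303925880101 72264304771215/45303925880101 221966238053676/45303925880101]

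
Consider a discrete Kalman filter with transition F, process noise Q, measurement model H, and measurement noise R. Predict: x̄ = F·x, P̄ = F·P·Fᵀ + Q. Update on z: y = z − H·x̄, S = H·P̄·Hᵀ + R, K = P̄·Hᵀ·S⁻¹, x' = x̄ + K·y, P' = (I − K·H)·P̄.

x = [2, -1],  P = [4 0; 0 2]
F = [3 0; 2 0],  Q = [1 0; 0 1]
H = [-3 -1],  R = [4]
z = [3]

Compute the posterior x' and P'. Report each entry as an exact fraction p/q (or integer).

x̄ = F·x = [6, 4]
P̄ = F·P·Fᵀ + Q = [37 24; 24 17]
y = z − H·x̄ = [25]
S = H·P̄·Hᵀ + R = [498]
K = P̄·Hᵀ·S⁻¹ = [-45/166; -89/498]
x' = x̄ + K·y = [-129/166, -233/498]
P' = (I − K·H)·P̄ = [67/166 -21/166; -21/166 545/498]

x' = [-129/166, -233/498]
P' = [67/166 -21/166; -21/166 545/498]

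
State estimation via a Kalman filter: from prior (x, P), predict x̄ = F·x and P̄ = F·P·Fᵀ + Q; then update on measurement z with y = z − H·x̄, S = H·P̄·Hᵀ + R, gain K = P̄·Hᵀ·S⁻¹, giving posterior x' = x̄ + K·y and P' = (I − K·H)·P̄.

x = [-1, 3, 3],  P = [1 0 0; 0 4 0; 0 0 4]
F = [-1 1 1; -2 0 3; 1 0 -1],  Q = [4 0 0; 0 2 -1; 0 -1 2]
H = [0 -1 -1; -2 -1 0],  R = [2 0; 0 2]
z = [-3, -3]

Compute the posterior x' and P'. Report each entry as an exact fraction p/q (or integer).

x̄ = F·x = [7, 11, -4]
P̄ = F·P·Fᵀ + Q = [13 14 -5; 14 42 -15; -5 -15 7]
y = z − H·x̄ = [4, 22]
S = H·P̄·Hᵀ + R = [21 45; 45 152]
K = P̄·Hᵀ·S⁻¹ = [144/389 -145/389; -318/389 -85/389; 91/1167 55/389]
x' = x̄ + K·y = [109/389, 1137/389, -674/1167]
P' = (I − K·H)·P̄ = [553/389 -816/389 528/389; -816/389 1802/389 -1166/389; 528/389 -1166/389 3316/1167]

x' = [109/389, 1137/389, -674/1167]
P' = [553/389 -816/389 528/389; -816/389 1802/389 -1166/389; 528/389 -1166/389 3316/1167]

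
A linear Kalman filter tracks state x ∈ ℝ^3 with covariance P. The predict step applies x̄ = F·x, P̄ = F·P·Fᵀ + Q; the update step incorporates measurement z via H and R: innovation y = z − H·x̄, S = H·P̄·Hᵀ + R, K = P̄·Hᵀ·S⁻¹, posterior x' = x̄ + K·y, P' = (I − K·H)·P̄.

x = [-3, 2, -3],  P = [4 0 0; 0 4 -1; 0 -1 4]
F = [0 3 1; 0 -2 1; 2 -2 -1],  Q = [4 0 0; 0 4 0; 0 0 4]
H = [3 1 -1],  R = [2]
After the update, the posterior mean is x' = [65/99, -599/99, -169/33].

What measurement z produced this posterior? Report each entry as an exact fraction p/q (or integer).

z = [1]

x̄ = F·x = [3, -7, -7]
P̄ = F·P·Fᵀ + Q = [38 -21 -23; -21 28 12; -23 12 36]
S = H·P̄·Hᵀ + R = [396]
K = P̄·Hᵀ·S⁻¹ = [29/99; -47/396; -31/132]
x' − x̄ = [-232/99, 94/99, 62/33] = K·y
y = (KᵀK)⁻¹·Kᵀ·(x' − x̄) = [-8]
z = y + H·x̄ = [-8] + [9] = [1]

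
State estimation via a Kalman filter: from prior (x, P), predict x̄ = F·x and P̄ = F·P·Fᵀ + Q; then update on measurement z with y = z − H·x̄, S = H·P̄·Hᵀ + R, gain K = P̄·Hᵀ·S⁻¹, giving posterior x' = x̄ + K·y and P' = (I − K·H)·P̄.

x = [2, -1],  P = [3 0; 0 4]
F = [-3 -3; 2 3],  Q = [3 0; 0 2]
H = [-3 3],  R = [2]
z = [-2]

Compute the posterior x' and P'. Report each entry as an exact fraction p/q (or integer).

x' = [-507/1009, -1175/1009]
P' = [1794/1009 1674/1009; 1674/1009 1778/1009]

x̄ = F·x = [-3, 1]
P̄ = F·P·Fᵀ + Q = [66 -54; -54 50]
y = z − H·x̄ = [-14]
S = H·P̄·Hᵀ + R = [2018]
K = P̄·Hᵀ·S⁻¹ = [-180/1009; 156/1009]
x' = x̄ + K·y = [-507/1009, -1175/1009]
P' = (I − K·H)·P̄ = [1794/1009 1674/1009; 1674/1009 1778/1009]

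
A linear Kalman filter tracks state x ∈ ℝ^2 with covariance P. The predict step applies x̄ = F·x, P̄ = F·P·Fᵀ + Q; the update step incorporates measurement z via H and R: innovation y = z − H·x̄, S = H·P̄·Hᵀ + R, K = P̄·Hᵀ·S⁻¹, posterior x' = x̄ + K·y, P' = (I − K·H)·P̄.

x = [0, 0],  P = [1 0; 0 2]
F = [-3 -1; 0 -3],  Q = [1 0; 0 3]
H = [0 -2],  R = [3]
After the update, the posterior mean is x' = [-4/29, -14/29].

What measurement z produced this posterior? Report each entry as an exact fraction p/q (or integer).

z = [1]

x̄ = F·x = [0, 0]
P̄ = F·P·Fᵀ + Q = [12 6; 6 21]
S = H·P̄·Hᵀ + R = [87]
K = P̄·Hᵀ·S⁻¹ = [-4/29; -14/29]
x' − x̄ = [-4/29, -14/29] = K·y
y = (KᵀK)⁻¹·Kᵀ·(x' − x̄) = [1]
z = y + H·x̄ = [1] + [0] = [1]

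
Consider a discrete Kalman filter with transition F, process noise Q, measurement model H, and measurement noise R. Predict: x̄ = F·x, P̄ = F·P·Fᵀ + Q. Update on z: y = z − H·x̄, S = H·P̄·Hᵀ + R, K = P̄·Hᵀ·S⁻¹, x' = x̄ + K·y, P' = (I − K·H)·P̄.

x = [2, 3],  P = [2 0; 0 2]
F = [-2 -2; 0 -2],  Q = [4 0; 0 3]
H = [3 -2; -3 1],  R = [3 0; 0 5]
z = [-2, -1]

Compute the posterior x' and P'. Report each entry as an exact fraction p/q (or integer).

x' = [-387/622, -1157/2488]
P' = [486/311 1551/622; 1551/622 11397/2488]

x̄ = F·x = [-10, -6]
P̄ = F·P·Fᵀ + Q = [20 8; 8 11]
y = z − H·x̄ = [16, -25]
S = H·P̄·Hᵀ + R = [131 -130; -130 148]
K = P̄·Hᵀ·S⁻¹ = [-31/311 -273/622; -697/1244 -1443/2488]
x' = x̄ + K·y = [-387/622, -1157/2488]
P' = (I − K·H)·P̄ = [486/311 1551/622; 1551/622 11397/2488]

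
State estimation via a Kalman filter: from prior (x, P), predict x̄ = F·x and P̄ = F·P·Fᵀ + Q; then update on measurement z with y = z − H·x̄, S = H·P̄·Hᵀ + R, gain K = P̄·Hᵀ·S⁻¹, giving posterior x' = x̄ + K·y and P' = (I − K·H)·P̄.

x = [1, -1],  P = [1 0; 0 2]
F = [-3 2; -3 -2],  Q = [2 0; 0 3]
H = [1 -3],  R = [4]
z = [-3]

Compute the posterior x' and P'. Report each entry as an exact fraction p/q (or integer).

x' = [-1001/197, -138/197]
P' = [3487/197 1141/197; 1141/197 459/197]

x̄ = F·x = [-5, -1]
P̄ = F·P·Fᵀ + Q = [19 1; 1 20]
y = z − H·x̄ = [-1]
S = H·P̄·Hᵀ + R = [197]
K = P̄·Hᵀ·S⁻¹ = [16/197; -59/197]
x' = x̄ + K·y = [-1001/197, -138/197]
P' = (I − K·H)·P̄ = [3487/197 1141/197; 1141/197 459/197]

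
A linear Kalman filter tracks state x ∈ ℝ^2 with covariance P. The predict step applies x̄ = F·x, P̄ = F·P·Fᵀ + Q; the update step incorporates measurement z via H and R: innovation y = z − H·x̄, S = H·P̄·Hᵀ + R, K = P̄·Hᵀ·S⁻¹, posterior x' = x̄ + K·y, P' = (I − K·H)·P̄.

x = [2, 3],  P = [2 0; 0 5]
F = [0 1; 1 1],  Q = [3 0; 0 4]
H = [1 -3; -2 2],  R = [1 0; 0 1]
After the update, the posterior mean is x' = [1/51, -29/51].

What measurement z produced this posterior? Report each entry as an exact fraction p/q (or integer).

x̄ = F·x = [3, 5]
P̄ = F·P·Fᵀ + Q = [8 5; 5 11]
S = H·P̄·Hᵀ + R = [78 -42; -42 37]
K = P̄·Hᵀ·S⁻¹ = [-511/1122 -127/187; -266/561 -40/187]
x' − x̄ = [-152/51, -284/51] = K·y
y = (KᵀK)⁻¹·Kᵀ·(x' − x̄) = [14, -5]
z = y + H·x̄ = [14, -5] + [-12, 4] = [2, -1]

z = [2, -1]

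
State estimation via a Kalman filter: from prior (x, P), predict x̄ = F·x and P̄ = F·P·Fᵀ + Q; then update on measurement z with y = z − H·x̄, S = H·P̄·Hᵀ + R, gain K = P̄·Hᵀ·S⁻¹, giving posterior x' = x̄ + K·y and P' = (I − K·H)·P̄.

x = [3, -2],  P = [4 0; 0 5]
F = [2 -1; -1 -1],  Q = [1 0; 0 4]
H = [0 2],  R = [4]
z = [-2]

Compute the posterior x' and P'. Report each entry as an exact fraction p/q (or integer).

x' = [8, -1]
P' = [299/14 -3/14; -3/14 13/14]

x̄ = F·x = [8, -1]
P̄ = F·P·Fᵀ + Q = [22 -3; -3 13]
y = z − H·x̄ = [0]
S = H·P̄·Hᵀ + R = [56]
K = P̄·Hᵀ·S⁻¹ = [-3/28; 13/28]
x' = x̄ + K·y = [8, -1]
P' = (I − K·H)·P̄ = [299/14 -3/14; -3/14 13/14]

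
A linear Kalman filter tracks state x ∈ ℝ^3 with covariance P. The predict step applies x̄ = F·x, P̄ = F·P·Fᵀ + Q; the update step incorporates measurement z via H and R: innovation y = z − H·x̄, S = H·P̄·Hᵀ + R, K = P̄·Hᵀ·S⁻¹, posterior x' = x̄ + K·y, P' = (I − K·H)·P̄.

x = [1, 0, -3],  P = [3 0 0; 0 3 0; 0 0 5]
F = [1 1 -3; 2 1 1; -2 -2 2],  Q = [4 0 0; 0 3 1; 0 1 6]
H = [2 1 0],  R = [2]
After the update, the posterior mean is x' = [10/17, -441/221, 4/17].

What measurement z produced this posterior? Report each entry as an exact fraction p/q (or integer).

z = [-1]

x̄ = F·x = [10, -1, -8]
P̄ = F·P·Fᵀ + Q = [55 -6 -42; -6 23 -7; -42 -7 50]
S = H·P̄·Hᵀ + R = [221]
K = P̄·Hᵀ·S⁻¹ = [8/17; 11/221; -7/17]
x' − x̄ = [-160/17, -220/221, 140/17] = K·y
y = (KᵀK)⁻¹·Kᵀ·(x' − x̄) = [-20]
z = y + H·x̄ = [-20] + [19] = [-1]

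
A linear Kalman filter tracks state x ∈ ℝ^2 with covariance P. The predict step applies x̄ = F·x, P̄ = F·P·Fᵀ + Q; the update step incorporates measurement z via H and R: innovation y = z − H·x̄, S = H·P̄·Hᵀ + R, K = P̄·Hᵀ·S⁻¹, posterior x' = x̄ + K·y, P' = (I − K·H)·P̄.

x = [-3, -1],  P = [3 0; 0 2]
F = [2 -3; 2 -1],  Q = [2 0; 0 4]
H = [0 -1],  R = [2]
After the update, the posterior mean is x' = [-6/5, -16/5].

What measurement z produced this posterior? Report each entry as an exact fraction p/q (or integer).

x̄ = F·x = [-3, -5]
P̄ = F·P·Fᵀ + Q = [32 18; 18 18]
S = H·P̄·Hᵀ + R = [20]
K = P̄·Hᵀ·S⁻¹ = [-9/10; -9/10]
x' − x̄ = [9/5, 9/5] = K·y
y = (KᵀK)⁻¹·Kᵀ·(x' − x̄) = [-2]
z = y + H·x̄ = [-2] + [5] = [3]

z = [3]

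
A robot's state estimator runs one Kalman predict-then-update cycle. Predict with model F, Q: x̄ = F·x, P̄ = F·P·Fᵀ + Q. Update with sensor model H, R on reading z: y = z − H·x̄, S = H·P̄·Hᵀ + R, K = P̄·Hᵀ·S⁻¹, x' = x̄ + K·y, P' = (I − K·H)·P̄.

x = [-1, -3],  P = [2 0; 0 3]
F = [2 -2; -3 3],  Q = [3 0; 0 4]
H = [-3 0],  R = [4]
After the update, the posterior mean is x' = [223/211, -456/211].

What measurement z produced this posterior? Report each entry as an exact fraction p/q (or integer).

z = [-3]

x̄ = F·x = [4, -6]
P̄ = F·P·Fᵀ + Q = [23 -30; -30 49]
S = H·P̄·Hᵀ + R = [211]
K = P̄·Hᵀ·S⁻¹ = [-69/211; 90/211]
x' − x̄ = [-621/211, 810/211] = K·y
y = (KᵀK)⁻¹·Kᵀ·(x' − x̄) = [9]
z = y + H·x̄ = [9] + [-12] = [-3]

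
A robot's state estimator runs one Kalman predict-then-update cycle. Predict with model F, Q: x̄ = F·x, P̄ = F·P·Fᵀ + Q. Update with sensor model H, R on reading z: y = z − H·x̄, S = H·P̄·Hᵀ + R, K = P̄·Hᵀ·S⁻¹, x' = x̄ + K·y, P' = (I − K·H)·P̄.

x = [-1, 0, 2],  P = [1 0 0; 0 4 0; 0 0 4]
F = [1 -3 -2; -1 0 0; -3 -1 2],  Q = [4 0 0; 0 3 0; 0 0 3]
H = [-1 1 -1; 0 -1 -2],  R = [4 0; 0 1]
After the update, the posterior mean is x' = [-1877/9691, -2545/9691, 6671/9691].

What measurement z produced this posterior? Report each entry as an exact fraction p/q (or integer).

z = [-1, -1]

x̄ = F·x = [-5, 1, 7]
P̄ = F·P·Fᵀ + Q = [57 -1 -7; -1 4 3; -7 3 32]
S = H·P̄·Hᵀ + R = [79 42; 42 145]
K = P̄·Hᵀ·S⁻¹ = [-8025/9691 3327/9691; 710/9691 -874/9691; -376/9691 -4369/9691]
x' − x̄ = [46578/9691, -12236/9691, -61166/9691] = K·y
y = (KᵀK)⁻¹·Kᵀ·(x' − x̄) = [0, 14]
z = y + H·x̄ = [0, 14] + [-1, -15] = [-1, -1]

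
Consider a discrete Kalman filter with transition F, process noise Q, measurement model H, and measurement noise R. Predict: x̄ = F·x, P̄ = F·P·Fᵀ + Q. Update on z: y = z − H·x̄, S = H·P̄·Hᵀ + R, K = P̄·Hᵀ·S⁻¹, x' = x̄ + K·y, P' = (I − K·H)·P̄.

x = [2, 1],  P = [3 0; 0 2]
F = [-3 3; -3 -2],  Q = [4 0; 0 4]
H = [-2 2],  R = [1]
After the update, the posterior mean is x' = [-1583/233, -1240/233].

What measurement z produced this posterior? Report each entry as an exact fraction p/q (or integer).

z = [3]

x̄ = F·x = [-3, -8]
P̄ = F·P·Fᵀ + Q = [49 15; 15 39]
S = H·P̄·Hᵀ + R = [233]
K = P̄·Hᵀ·S⁻¹ = [-68/233; 48/233]
x' − x̄ = [-884/233, 624/233] = K·y
y = (KᵀK)⁻¹·Kᵀ·(x' − x̄) = [13]
z = y + H·x̄ = [13] + [-10] = [3]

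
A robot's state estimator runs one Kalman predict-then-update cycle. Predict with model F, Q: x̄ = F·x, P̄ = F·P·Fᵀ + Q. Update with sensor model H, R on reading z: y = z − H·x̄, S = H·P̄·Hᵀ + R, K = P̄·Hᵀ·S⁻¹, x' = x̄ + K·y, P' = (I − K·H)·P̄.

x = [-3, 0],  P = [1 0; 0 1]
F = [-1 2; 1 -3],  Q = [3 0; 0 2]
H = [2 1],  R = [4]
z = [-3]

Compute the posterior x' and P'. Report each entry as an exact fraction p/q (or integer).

x' = [3/10, -12/5]
P' = [79/20 -61/10; -61/10 59/5]

x̄ = F·x = [3, -3]
P̄ = F·P·Fᵀ + Q = [8 -7; -7 12]
y = z − H·x̄ = [-6]
S = H·P̄·Hᵀ + R = [20]
K = P̄·Hᵀ·S⁻¹ = [9/20; -1/10]
x' = x̄ + K·y = [3/10, -12/5]
P' = (I − K·H)·P̄ = [79/20 -61/10; -61/10 59/5]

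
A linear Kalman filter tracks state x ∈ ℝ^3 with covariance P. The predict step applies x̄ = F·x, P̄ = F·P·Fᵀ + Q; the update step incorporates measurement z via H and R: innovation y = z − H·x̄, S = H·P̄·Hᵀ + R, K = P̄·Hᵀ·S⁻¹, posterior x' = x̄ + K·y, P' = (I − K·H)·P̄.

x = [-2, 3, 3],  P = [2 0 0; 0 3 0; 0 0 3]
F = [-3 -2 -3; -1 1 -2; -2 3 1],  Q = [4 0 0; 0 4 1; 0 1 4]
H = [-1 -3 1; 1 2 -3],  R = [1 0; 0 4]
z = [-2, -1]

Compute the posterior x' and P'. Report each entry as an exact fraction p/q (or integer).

x̄ = F·x = [-9, -1, 16]
P̄ = F·P·Fᵀ + Q = [61 18 -15; 18 21 8; -15 8 42]
y = z − H·x̄ = [-30, 58]
S = H·P̄·Hᵀ + R = [383 -375; -375 593]
K = P̄·Hᵀ·S⁻¹ = [-11920/43247 2818/43247; -29789/86494 -13587/86494; -13653/43247 -17750/43247]
x' = x̄ + K·y = [131821/43247, 9565/43247, 72042/43247]
P' = (I − K·H)·P̄ = [688311/43247 -193162/43247 96905/43247; -193162/43247 130909/86494 -11693/43247; 96905/43247 -11693/43247 48173/43247]

x' = [131821/43247, 9565/43247, 72042/43247]
P' = [688311/43247 -193162/43247 96905/43247; -193162/43247 130909/86494 -11693/43247; 96905/43247 -11693/43247 48173/43247]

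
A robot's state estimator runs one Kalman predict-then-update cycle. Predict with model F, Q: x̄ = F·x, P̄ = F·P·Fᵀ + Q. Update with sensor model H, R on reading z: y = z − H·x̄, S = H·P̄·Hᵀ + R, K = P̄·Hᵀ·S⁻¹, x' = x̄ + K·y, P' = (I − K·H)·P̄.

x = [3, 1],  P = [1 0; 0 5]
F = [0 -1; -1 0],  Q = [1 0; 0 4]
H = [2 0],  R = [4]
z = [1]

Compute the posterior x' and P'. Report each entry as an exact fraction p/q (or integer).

x̄ = F·x = [-1, -3]
P̄ = F·P·Fᵀ + Q = [6 0; 0 5]
y = z − H·x̄ = [3]
S = H·P̄·Hᵀ + R = [28]
K = P̄·Hᵀ·S⁻¹ = [3/7; 0]
x' = x̄ + K·y = [2/7, -3]
P' = (I − K·H)·P̄ = [6/7 0; 0 5]

x' = [2/7, -3]
P' = [6/7 0; 0 5]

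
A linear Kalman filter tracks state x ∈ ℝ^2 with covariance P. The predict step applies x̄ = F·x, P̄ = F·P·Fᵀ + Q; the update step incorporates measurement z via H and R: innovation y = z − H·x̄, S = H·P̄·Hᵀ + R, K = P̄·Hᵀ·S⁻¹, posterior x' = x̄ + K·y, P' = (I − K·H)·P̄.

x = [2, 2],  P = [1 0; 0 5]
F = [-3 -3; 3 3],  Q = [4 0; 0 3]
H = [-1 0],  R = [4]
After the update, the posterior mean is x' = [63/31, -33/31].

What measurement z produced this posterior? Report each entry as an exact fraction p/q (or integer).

z = [-3]

x̄ = F·x = [-12, 12]
P̄ = F·P·Fᵀ + Q = [58 -54; -54 57]
S = H·P̄·Hᵀ + R = [62]
K = P̄·Hᵀ·S⁻¹ = [-29/31; 27/31]
x' − x̄ = [435/31, -405/31] = K·y
y = (KᵀK)⁻¹·Kᵀ·(x' − x̄) = [-15]
z = y + H·x̄ = [-15] + [12] = [-3]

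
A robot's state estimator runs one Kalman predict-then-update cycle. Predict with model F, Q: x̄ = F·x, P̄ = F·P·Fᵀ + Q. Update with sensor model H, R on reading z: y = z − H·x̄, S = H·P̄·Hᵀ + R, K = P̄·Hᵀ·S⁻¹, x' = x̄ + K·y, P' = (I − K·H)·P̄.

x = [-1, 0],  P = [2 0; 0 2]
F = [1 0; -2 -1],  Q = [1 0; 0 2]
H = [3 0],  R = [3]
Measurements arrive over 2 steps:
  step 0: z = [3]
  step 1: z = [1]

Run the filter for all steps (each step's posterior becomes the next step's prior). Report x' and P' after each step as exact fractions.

step 0: x' = [4/5, -2/5], P' = [3/10 -2/5; -2/5 36/5]
step 1: x' = [3/7, -8/7], P' = [13/49 -2/49; -2/49 430/49]

step 0: x̄ = F·x = [-1, 2]
step 0: P̄ = F·P·Fᵀ + Q = [3 -4; -4 12]
step 0: y = z − H·x̄ = [6]
step 0: S = H·P̄·Hᵀ + R = [30]
step 0: K = P̄·Hᵀ·S⁻¹ = [3/10; -2/5]
step 0: x' = x̄ + K·y = [4/5, -2/5]
step 0: P' = (I − K·H)·P̄ = [3/10 -2/5; -2/5 36/5]
step 1: x̄ = F·x = [4/5, -6/5]
step 1: P̄ = F·P·Fᵀ + Q = [13/10 -1/5; -1/5 44/5]
step 1: y = z − H·x̄ = [-7/5]
step 1: S = H·P̄·Hᵀ + R = [147/10]
step 1: K = P̄·Hᵀ·S⁻¹ = [13/49; -2/49]
step 1: x' = x̄ + K·y = [3/7, -8/7]
step 1: P' = (I − K·H)·P̄ = [13/49 -2/49; -2/49 430/49]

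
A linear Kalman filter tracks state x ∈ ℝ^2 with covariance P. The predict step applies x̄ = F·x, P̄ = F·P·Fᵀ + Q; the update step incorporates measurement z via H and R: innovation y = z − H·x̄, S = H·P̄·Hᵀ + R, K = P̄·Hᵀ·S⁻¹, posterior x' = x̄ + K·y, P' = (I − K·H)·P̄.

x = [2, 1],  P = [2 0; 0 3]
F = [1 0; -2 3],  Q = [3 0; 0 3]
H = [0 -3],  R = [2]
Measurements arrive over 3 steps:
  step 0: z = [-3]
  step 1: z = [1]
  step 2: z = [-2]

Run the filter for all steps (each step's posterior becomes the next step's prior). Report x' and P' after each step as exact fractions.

step 0: x̄ = F·x = [2, -1]
step 0: P̄ = F·P·Fᵀ + Q = [5 -4; -4 38]
step 0: y = z − H·x̄ = [-6]
step 0: S = H·P̄·Hᵀ + R = [344]
step 0: K = P̄·Hᵀ·S⁻¹ = [3/86; -57/172]
step 0: x' = x̄ + K·y = [77/43, 85/86]
step 0: P' = (I − K·H)·P̄ = [197/43 -1/43; -1/43 19/86]
step 1: x̄ = F·x = [77/43, -53/86]
step 1: P̄ = F·P·Fᵀ + Q = [326/43 -397/43; -397/43 2029/86]
step 1: y = z − H·x̄ = [-73/86]
step 1: S = H·P̄·Hᵀ + R = [18433/86]
step 1: K = P̄·Hᵀ·S⁻¹ = [2382/18433; -6087/18433]
step 1: x' = x̄ + K·y = [30986/18433, -6193/18433]
step 1: P' = (I − K·H)·P̄ = [73772/18433 -1588/18433; -1588/18433 4058/18433]
step 2: x̄ = F·x = [30986/18433, -80551/18433]
step 2: P̄ = F·P·Fᵀ + Q = [129071/18433 -152308/18433; -152308/18433 405965/18433]
step 2: y = z − H·x̄ = [-278519/18433]
step 2: S = H·P̄·Hᵀ + R = [3690551/18433]
step 2: K = P̄·Hᵀ·S⁻¹ = [456924/3690551; -1217895/3690551]
step 2: x' = x̄ + K·y = [-700190/3690551, 2274688/3690551]
step 2: P' = (I − K·H)·P̄ = [14515465/3690551 -304616/3690551; -304616/3690551 811930/3690551]

step 0: x' = [77/43, 85/86], P' = [197/43 -1/43; -1/43 19/86]
step 1: x' = [30986/18433, -6193/18433], P' = [73772/18433 -1588/18433; -1588/18433 4058/18433]
step 2: x' = [-700190/3690551, 2274688/3690551], P' = [14515465/3690551 -304616/3690551; -304616/3690551 811930/3690551]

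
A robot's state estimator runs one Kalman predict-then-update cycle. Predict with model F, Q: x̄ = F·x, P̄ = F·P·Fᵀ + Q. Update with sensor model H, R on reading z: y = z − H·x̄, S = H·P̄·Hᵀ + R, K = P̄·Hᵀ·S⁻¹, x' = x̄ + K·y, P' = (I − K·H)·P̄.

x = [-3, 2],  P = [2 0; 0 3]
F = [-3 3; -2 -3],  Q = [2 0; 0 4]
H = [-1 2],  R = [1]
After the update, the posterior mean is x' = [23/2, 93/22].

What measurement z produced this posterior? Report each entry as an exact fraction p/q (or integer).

x̄ = F·x = [15, 0]
P̄ = F·P·Fᵀ + Q = [47 -15; -15 39]
S = H·P̄·Hᵀ + R = [264]
K = P̄·Hᵀ·S⁻¹ = [-7/24; 31/88]
x' − x̄ = [-7/2, 93/22] = K·y
y = (KᵀK)⁻¹·Kᵀ·(x' − x̄) = [12]
z = y + H·x̄ = [12] + [-15] = [-3]

z = [-3]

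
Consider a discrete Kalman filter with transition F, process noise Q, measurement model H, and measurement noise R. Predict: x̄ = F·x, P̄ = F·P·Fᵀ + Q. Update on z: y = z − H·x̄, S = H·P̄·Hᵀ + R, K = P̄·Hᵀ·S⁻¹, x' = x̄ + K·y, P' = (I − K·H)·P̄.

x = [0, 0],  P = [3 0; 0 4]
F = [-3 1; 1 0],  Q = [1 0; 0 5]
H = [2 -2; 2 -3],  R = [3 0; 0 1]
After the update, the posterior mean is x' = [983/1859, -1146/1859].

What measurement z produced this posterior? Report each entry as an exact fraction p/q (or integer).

z = [2, 3]

x̄ = F·x = [0, 0]
P̄ = F·P·Fᵀ + Q = [32 -9; -9 8]
S = H·P̄·Hᵀ + R = [235 266; 266 309]
K = P̄·Hᵀ·S⁻¹ = [1132/1859 -427/1859; 666/1859 -826/1859]
x' − x̄ = [983/1859, -1146/1859] = K·y
y = (KᵀK)⁻¹·Kᵀ·(x' − x̄) = [2, 3]
z = y + H·x̄ = [2, 3] + [0, 0] = [2, 3]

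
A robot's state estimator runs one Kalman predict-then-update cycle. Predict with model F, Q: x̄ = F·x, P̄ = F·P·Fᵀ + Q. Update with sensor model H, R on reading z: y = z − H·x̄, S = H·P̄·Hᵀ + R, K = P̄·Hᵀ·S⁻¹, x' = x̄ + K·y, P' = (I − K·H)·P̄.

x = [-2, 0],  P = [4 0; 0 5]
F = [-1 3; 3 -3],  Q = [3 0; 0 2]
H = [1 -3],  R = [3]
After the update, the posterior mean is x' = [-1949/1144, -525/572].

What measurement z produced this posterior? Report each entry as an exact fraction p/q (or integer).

x̄ = F·x = [2, -6]
P̄ = F·P·Fᵀ + Q = [52 -57; -57 83]
S = H·P̄·Hᵀ + R = [1144]
K = P̄·Hᵀ·S⁻¹ = [223/1144; -153/572]
x' − x̄ = [-4237/1144, 2907/572] = K·y
y = (KᵀK)⁻¹·Kᵀ·(x' − x̄) = [-19]
z = y + H·x̄ = [-19] + [20] = [1]

z = [1]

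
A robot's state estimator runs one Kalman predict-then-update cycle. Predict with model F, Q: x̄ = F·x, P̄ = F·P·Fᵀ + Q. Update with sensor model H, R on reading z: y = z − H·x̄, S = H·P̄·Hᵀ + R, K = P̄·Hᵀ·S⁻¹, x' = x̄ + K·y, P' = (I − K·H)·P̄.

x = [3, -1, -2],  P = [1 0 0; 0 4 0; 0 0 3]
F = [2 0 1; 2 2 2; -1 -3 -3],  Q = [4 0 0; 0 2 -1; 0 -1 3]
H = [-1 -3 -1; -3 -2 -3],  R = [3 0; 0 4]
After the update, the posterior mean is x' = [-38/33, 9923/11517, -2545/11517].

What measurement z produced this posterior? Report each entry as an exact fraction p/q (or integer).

x̄ = F·x = [4, 0, 6]
P̄ = F·P·Fᵀ + Q = [11 10 -11; 10 34 -45; -11 -45 67]
S = H·P̄·Hᵀ + R = [155 -13; -13 224]
K = P̄·Hᵀ·S⁻¹ = [-20/99 -10/99; -14527/34551 4864/34551; 16682/34551 -11063/34551]
x' − x̄ = [-170/33, 9923/11517, -71647/11517] = K·y
y = (KᵀK)⁻¹·Kᵀ·(x' − x̄) = [9, 33]
z = y + H·x̄ = [9, 33] + [-10, -30] = [-1, 3]

z = [-1, 3]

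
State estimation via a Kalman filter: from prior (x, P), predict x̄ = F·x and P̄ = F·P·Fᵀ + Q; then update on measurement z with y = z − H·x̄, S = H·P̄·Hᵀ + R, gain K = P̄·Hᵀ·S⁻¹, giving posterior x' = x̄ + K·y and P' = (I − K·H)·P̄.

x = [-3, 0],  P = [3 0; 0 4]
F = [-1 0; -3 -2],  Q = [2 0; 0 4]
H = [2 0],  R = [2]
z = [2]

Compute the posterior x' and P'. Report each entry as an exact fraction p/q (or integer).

x̄ = F·x = [3, 9]
P̄ = F·P·Fᵀ + Q = [5 9; 9 47]
y = z − H·x̄ = [-4]
S = H·P̄·Hᵀ + R = [22]
K = P̄·Hᵀ·S⁻¹ = [5/11; 9/11]
x' = x̄ + K·y = [13/11, 63/11]
P' = (I − K·H)·P̄ = [5/11 9/11; 9/11 355/11]

x' = [13/11, 63/11]
P' = [5/11 9/11; 9/11 355/11]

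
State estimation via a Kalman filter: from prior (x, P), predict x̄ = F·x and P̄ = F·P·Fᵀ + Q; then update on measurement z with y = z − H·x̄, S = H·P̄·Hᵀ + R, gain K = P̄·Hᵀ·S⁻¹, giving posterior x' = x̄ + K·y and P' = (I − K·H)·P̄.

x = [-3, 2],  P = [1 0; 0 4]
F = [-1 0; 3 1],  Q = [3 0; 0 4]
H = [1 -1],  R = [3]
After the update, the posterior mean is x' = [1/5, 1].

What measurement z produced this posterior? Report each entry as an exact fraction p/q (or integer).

x̄ = F·x = [3, -7]
P̄ = F·P·Fᵀ + Q = [4 -3; -3 17]
S = H·P̄·Hᵀ + R = [30]
K = P̄·Hᵀ·S⁻¹ = [7/30; -2/3]
x' − x̄ = [-14/5, 8] = K·y
y = (KᵀK)⁻¹·Kᵀ·(x' − x̄) = [-12]
z = y + H·x̄ = [-12] + [10] = [-2]

z = [-2]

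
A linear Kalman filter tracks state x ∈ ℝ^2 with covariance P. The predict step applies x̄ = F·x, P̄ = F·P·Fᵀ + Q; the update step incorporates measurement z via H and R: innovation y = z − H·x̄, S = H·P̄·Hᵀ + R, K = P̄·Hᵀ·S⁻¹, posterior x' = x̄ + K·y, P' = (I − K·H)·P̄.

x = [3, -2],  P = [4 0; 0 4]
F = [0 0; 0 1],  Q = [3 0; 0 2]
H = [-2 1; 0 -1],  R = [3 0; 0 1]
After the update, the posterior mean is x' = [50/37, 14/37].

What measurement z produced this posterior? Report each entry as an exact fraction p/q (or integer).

z = [-3, -1]

x̄ = F·x = [0, -2]
P̄ = F·P·Fᵀ + Q = [3 0; 0 6]
S = H·P̄·Hᵀ + R = [21 -6; -6 7]
K = P̄·Hᵀ·S⁻¹ = [-14/37 -12/37; 2/37 -30/37]
x' − x̄ = [50/37, 88/37] = K·y
y = (KᵀK)⁻¹·Kᵀ·(x' − x̄) = [-1, -3]
z = y + H·x̄ = [-1, -3] + [-2, 2] = [-3, -1]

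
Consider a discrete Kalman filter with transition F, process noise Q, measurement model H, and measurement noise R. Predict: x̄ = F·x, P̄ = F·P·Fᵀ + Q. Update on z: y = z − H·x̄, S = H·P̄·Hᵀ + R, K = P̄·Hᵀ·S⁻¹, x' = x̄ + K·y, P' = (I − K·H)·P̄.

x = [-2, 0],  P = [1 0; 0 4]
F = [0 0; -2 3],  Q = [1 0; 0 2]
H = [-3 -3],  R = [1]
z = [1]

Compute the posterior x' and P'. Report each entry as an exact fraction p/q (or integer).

x' = [-39/388, -43/194]
P' = [379/388 -189/194; -189/194 105/97]

x̄ = F·x = [0, 4]
P̄ = F·P·Fᵀ + Q = [1 0; 0 42]
y = z − H·x̄ = [13]
S = H·P̄·Hᵀ + R = [388]
K = P̄·Hᵀ·S⁻¹ = [-3/388; -63/194]
x' = x̄ + K·y = [-39/388, -43/194]
P' = (I − K·H)·P̄ = [379/388 -189/194; -189/194 105/97]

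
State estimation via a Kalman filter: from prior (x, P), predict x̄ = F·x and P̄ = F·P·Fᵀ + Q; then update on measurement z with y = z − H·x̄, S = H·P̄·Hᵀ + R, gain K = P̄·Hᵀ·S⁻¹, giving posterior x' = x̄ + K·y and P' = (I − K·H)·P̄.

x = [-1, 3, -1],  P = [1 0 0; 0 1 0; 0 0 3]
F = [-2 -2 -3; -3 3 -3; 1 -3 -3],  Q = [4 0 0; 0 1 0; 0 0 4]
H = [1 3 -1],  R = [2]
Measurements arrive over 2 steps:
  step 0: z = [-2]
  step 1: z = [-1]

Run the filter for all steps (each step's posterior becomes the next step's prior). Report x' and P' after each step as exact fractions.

step 0: x̄ = F·x = [-1, 15, -7]
step 0: P̄ = F·P·Fᵀ + Q = [39 27 31; 27 46 15; 31 15 41]
step 0: y = z − H·x̄ = [-53]
step 0: S = H·P̄·Hᵀ + R = [506]
step 0: K = P̄·Hᵀ·S⁻¹ = [89/506; 75/253; 35/506]
step 0: x' = x̄ + K·y = [-5223/506, -180/253, -5397/506]
step 0: P' = (I − K·H)·P̄ = [11813/506 156/253 12571/506; 156/253 388/253 1170/253; 12571/506 1170/253 19521/506]
step 1: x̄ = F·x = [2487/46, 15390/253, 6024/253]
step 1: P̄ = F·P·Fᵀ + Q = [37227/46 19248/23 10490/23; 19248/23 234019/253 106218/253; 10490/23 106218/253 80666/253]
step 1: y = z − H·x̄ = [-108155/506]
step 1: S = H·P̄·Hᵀ + R = [5588743/506]
step 1: K = P̄·Hᵀ·S⁻¹ = [1449085/5588743; 1615134/5588743; 706756/5588743]
step 1: x' = x̄ + K·y = [-7578154/5588743, -5263455/5588743, -17996086/5588743]
step 1: P' = (I − K·H)·P̄ = [372976591/5588743 51621153/5588743 524941880/5588743; 51621153/5588743 14004463/5588743 90404274/5588743; 524941880/5588743 90404274/5588743 794741190/5588743]

step 0: x' = [-5223/506, -180/253, -5397/506], P' = [11813/506 156/253 12571/506; 156/253 388/253 1170/253; 12571/506 1170/253 19521/506]
step 1: x' = [-7578154/5588743, -5263455/5588743, -17996086/5588743], P' = [372976591/5588743 51621153/5588743 524941880/5588743; 51621153/5588743 14004463/5588743 90404274/5588743; 524941880/5588743 90404274/5588743 794741190/5588743]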